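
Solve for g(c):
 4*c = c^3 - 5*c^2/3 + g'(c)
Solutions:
 g(c) = C1 - c^4/4 + 5*c^3/9 + 2*c^2


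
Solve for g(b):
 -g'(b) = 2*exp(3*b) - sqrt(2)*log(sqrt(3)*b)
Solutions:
 g(b) = C1 + sqrt(2)*b*log(b) + sqrt(2)*b*(-1 + log(3)/2) - 2*exp(3*b)/3


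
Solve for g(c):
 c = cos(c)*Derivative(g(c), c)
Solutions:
 g(c) = C1 + Integral(c/cos(c), c)


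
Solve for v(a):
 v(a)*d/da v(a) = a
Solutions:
 v(a) = -sqrt(C1 + a^2)
 v(a) = sqrt(C1 + a^2)


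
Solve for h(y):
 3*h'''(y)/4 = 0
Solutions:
 h(y) = C1 + C2*y + C3*y^2


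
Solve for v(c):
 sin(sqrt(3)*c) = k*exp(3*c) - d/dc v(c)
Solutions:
 v(c) = C1 + k*exp(3*c)/3 + sqrt(3)*cos(sqrt(3)*c)/3


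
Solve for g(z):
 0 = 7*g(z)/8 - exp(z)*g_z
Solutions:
 g(z) = C1*exp(-7*exp(-z)/8)


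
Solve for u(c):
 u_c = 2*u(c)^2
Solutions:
 u(c) = -1/(C1 + 2*c)


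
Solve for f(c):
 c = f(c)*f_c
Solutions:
 f(c) = -sqrt(C1 + c^2)
 f(c) = sqrt(C1 + c^2)


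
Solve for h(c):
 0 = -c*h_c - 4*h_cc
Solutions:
 h(c) = C1 + C2*erf(sqrt(2)*c/4)


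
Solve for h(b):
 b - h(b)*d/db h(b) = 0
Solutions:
 h(b) = -sqrt(C1 + b^2)
 h(b) = sqrt(C1 + b^2)


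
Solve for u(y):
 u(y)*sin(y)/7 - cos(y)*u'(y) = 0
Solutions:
 u(y) = C1/cos(y)^(1/7)


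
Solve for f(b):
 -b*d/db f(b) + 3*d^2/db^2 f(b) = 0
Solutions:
 f(b) = C1 + C2*erfi(sqrt(6)*b/6)


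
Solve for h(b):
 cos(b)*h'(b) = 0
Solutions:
 h(b) = C1


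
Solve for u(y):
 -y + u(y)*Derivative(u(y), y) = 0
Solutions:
 u(y) = -sqrt(C1 + y^2)
 u(y) = sqrt(C1 + y^2)


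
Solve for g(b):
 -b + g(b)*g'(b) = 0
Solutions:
 g(b) = -sqrt(C1 + b^2)
 g(b) = sqrt(C1 + b^2)


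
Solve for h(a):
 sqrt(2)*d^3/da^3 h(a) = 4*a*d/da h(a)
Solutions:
 h(a) = C1 + Integral(C2*airyai(sqrt(2)*a) + C3*airybi(sqrt(2)*a), a)


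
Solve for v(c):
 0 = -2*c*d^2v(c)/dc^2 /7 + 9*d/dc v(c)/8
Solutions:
 v(c) = C1 + C2*c^(79/16)


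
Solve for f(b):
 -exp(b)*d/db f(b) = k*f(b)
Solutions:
 f(b) = C1*exp(k*exp(-b))


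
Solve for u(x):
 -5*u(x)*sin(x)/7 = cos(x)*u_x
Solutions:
 u(x) = C1*cos(x)^(5/7)


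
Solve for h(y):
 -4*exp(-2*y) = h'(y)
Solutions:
 h(y) = C1 + 2*exp(-2*y)


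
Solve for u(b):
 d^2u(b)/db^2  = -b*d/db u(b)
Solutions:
 u(b) = C1 + C2*erf(sqrt(2)*b/2)


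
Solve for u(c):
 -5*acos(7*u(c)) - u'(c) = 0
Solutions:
 Integral(1/acos(7*_y), (_y, u(c))) = C1 - 5*c


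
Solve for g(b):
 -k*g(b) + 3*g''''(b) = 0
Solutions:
 g(b) = C1*exp(-3^(3/4)*b*k^(1/4)/3) + C2*exp(3^(3/4)*b*k^(1/4)/3) + C3*exp(-3^(3/4)*I*b*k^(1/4)/3) + C4*exp(3^(3/4)*I*b*k^(1/4)/3)


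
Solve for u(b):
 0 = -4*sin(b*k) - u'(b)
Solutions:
 u(b) = C1 + 4*cos(b*k)/k


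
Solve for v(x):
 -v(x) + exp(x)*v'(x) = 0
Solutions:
 v(x) = C1*exp(-exp(-x))


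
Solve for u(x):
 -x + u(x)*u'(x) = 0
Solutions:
 u(x) = -sqrt(C1 + x^2)
 u(x) = sqrt(C1 + x^2)


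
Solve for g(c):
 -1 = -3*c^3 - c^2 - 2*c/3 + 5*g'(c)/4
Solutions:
 g(c) = C1 + 3*c^4/5 + 4*c^3/15 + 4*c^2/15 - 4*c/5


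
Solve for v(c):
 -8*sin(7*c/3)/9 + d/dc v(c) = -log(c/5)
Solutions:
 v(c) = C1 - c*log(c) + c + c*log(5) - 8*cos(7*c/3)/21


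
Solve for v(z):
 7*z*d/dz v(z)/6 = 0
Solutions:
 v(z) = C1


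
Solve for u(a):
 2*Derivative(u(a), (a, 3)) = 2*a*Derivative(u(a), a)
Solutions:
 u(a) = C1 + Integral(C2*airyai(a) + C3*airybi(a), a)


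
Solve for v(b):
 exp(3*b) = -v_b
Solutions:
 v(b) = C1 - exp(3*b)/3


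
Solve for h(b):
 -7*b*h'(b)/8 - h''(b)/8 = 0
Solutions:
 h(b) = C1 + C2*erf(sqrt(14)*b/2)


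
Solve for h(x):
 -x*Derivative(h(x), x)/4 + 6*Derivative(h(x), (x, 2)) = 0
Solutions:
 h(x) = C1 + C2*erfi(sqrt(3)*x/12)


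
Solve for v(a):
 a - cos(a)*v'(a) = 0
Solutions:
 v(a) = C1 + Integral(a/cos(a), a)


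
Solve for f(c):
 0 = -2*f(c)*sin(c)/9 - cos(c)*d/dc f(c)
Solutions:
 f(c) = C1*cos(c)^(2/9)


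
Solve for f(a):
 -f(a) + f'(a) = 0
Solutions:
 f(a) = C1*exp(a)


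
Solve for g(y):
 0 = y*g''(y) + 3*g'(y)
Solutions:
 g(y) = C1 + C2/y^2


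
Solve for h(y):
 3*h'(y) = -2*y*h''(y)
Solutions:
 h(y) = C1 + C2/sqrt(y)


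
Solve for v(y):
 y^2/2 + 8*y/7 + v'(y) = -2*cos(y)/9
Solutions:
 v(y) = C1 - y^3/6 - 4*y^2/7 - 2*sin(y)/9


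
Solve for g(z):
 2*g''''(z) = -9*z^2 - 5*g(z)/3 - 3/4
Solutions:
 g(z) = -27*z^2/5 + (C1*sin(10^(1/4)*3^(3/4)*z/6) + C2*cos(10^(1/4)*3^(3/4)*z/6))*exp(-10^(1/4)*3^(3/4)*z/6) + (C3*sin(10^(1/4)*3^(3/4)*z/6) + C4*cos(10^(1/4)*3^(3/4)*z/6))*exp(10^(1/4)*3^(3/4)*z/6) - 9/20


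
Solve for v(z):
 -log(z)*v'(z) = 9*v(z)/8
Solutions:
 v(z) = C1*exp(-9*li(z)/8)


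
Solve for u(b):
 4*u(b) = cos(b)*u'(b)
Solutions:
 u(b) = C1*(sin(b)^2 + 2*sin(b) + 1)/(sin(b)^2 - 2*sin(b) + 1)


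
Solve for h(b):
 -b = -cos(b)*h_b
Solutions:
 h(b) = C1 + Integral(b/cos(b), b)


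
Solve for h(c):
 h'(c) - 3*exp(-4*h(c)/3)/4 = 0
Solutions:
 h(c) = 3*log(-I*(C1 + c)^(1/4))
 h(c) = 3*log(I*(C1 + c)^(1/4))
 h(c) = 3*log(-(C1 + c)^(1/4))
 h(c) = 3*log(C1 + c)/4


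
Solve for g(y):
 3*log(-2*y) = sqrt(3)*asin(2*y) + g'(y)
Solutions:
 g(y) = C1 + 3*y*log(-y) - 3*y + 3*y*log(2) - sqrt(3)*(y*asin(2*y) + sqrt(1 - 4*y^2)/2)


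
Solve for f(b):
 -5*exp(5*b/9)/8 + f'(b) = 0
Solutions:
 f(b) = C1 + 9*exp(5*b/9)/8


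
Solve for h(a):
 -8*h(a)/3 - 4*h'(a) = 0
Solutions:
 h(a) = C1*exp(-2*a/3)


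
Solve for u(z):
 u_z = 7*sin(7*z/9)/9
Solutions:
 u(z) = C1 - cos(7*z/9)


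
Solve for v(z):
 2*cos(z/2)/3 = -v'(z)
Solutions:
 v(z) = C1 - 4*sin(z/2)/3


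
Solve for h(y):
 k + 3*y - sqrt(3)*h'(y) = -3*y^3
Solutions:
 h(y) = C1 + sqrt(3)*k*y/3 + sqrt(3)*y^4/4 + sqrt(3)*y^2/2


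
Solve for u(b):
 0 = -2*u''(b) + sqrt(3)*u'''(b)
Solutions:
 u(b) = C1 + C2*b + C3*exp(2*sqrt(3)*b/3)


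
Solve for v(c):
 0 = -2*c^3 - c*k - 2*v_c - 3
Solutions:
 v(c) = C1 - c^4/4 - c^2*k/4 - 3*c/2


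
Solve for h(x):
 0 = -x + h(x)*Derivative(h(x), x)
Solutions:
 h(x) = -sqrt(C1 + x^2)
 h(x) = sqrt(C1 + x^2)


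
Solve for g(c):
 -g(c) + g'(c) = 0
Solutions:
 g(c) = C1*exp(c)


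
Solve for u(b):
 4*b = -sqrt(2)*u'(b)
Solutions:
 u(b) = C1 - sqrt(2)*b^2


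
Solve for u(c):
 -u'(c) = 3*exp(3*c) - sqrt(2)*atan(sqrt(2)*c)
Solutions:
 u(c) = C1 + sqrt(2)*(c*atan(sqrt(2)*c) - sqrt(2)*log(2*c^2 + 1)/4) - exp(3*c)


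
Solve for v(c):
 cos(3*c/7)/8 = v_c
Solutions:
 v(c) = C1 + 7*sin(3*c/7)/24


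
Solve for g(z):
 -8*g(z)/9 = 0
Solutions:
 g(z) = 0


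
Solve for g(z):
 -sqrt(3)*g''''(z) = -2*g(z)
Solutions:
 g(z) = C1*exp(-2^(1/4)*3^(7/8)*z/3) + C2*exp(2^(1/4)*3^(7/8)*z/3) + C3*sin(2^(1/4)*3^(7/8)*z/3) + C4*cos(2^(1/4)*3^(7/8)*z/3)


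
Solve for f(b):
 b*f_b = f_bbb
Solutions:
 f(b) = C1 + Integral(C2*airyai(b) + C3*airybi(b), b)


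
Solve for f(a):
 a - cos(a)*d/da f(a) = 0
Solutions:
 f(a) = C1 + Integral(a/cos(a), a)


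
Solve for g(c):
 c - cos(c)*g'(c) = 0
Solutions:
 g(c) = C1 + Integral(c/cos(c), c)


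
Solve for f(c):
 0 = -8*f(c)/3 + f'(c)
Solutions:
 f(c) = C1*exp(8*c/3)


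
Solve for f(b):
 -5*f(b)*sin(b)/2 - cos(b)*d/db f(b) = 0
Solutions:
 f(b) = C1*cos(b)^(5/2)


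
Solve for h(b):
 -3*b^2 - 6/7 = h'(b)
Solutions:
 h(b) = C1 - b^3 - 6*b/7


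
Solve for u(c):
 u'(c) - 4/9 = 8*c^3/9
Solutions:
 u(c) = C1 + 2*c^4/9 + 4*c/9


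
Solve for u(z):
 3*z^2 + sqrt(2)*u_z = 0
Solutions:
 u(z) = C1 - sqrt(2)*z^3/2


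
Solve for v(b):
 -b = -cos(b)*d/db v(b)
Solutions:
 v(b) = C1 + Integral(b/cos(b), b)


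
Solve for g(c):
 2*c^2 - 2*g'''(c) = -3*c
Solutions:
 g(c) = C1 + C2*c + C3*c^2 + c^5/60 + c^4/16


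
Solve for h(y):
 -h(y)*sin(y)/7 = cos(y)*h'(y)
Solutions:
 h(y) = C1*cos(y)^(1/7)


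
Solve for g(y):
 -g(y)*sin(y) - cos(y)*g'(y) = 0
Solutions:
 g(y) = C1*cos(y)


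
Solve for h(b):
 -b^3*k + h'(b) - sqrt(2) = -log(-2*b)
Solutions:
 h(b) = C1 + b^4*k/4 - b*log(-b) + b*(-log(2) + 1 + sqrt(2))


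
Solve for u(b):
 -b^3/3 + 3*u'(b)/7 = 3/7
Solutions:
 u(b) = C1 + 7*b^4/36 + b


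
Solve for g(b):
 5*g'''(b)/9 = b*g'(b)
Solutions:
 g(b) = C1 + Integral(C2*airyai(15^(2/3)*b/5) + C3*airybi(15^(2/3)*b/5), b)


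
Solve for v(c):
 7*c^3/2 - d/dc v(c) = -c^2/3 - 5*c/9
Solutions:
 v(c) = C1 + 7*c^4/8 + c^3/9 + 5*c^2/18


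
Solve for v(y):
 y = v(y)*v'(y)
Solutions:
 v(y) = -sqrt(C1 + y^2)
 v(y) = sqrt(C1 + y^2)


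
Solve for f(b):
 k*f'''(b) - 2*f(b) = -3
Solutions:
 f(b) = C1*exp(2^(1/3)*b*(1/k)^(1/3)) + C2*exp(2^(1/3)*b*(-1 + sqrt(3)*I)*(1/k)^(1/3)/2) + C3*exp(-2^(1/3)*b*(1 + sqrt(3)*I)*(1/k)^(1/3)/2) + 3/2


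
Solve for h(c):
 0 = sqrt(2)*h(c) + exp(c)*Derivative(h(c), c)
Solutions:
 h(c) = C1*exp(sqrt(2)*exp(-c))


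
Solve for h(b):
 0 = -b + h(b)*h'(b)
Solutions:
 h(b) = -sqrt(C1 + b^2)
 h(b) = sqrt(C1 + b^2)


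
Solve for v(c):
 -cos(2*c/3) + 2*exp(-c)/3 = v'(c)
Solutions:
 v(c) = C1 - 3*sin(2*c/3)/2 - 2*exp(-c)/3


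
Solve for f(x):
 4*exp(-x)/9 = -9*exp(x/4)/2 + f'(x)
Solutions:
 f(x) = C1 + 18*exp(x/4) - 4*exp(-x)/9


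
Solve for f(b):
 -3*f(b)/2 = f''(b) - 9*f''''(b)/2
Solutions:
 f(b) = C1*exp(-b*sqrt(1 + 2*sqrt(7))/3) + C2*exp(b*sqrt(1 + 2*sqrt(7))/3) + C3*sin(b*sqrt(-1 + 2*sqrt(7))/3) + C4*cos(b*sqrt(-1 + 2*sqrt(7))/3)


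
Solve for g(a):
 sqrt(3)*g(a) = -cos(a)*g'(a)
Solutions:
 g(a) = C1*(sin(a) - 1)^(sqrt(3)/2)/(sin(a) + 1)^(sqrt(3)/2)


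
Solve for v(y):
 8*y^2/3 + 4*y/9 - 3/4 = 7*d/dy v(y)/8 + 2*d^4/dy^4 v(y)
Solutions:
 v(y) = C1 + C4*exp(-2^(2/3)*7^(1/3)*y/4) + 64*y^3/63 + 16*y^2/63 - 6*y/7 + (C2*sin(2^(2/3)*sqrt(3)*7^(1/3)*y/8) + C3*cos(2^(2/3)*sqrt(3)*7^(1/3)*y/8))*exp(2^(2/3)*7^(1/3)*y/8)


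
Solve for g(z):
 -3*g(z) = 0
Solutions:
 g(z) = 0


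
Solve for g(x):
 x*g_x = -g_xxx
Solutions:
 g(x) = C1 + Integral(C2*airyai(-x) + C3*airybi(-x), x)


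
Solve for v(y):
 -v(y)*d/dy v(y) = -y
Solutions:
 v(y) = -sqrt(C1 + y^2)
 v(y) = sqrt(C1 + y^2)


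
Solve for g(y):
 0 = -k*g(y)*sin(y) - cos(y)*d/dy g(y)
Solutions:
 g(y) = C1*exp(k*log(cos(y)))


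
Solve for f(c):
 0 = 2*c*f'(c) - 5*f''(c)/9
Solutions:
 f(c) = C1 + C2*erfi(3*sqrt(5)*c/5)


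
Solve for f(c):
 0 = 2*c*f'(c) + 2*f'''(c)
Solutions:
 f(c) = C1 + Integral(C2*airyai(-c) + C3*airybi(-c), c)


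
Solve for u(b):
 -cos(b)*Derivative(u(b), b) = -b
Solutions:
 u(b) = C1 + Integral(b/cos(b), b)


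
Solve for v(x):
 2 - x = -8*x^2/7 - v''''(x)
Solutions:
 v(x) = C1 + C2*x + C3*x^2 + C4*x^3 - x^6/315 + x^5/120 - x^4/12


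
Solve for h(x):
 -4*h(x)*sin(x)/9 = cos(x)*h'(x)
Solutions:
 h(x) = C1*cos(x)^(4/9)


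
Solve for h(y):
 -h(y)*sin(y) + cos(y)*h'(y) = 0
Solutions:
 h(y) = C1/cos(y)


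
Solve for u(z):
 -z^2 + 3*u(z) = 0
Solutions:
 u(z) = z^2/3


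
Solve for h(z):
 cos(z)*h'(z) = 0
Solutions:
 h(z) = C1


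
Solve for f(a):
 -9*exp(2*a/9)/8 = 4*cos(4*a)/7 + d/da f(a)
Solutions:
 f(a) = C1 - 81*exp(2*a/9)/16 - sin(4*a)/7


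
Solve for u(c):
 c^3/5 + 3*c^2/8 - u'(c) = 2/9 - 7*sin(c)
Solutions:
 u(c) = C1 + c^4/20 + c^3/8 - 2*c/9 - 7*cos(c)


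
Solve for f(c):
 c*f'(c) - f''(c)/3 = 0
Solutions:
 f(c) = C1 + C2*erfi(sqrt(6)*c/2)


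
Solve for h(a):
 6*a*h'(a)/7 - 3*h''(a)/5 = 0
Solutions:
 h(a) = C1 + C2*erfi(sqrt(35)*a/7)


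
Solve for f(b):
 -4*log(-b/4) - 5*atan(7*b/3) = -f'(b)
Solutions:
 f(b) = C1 + 4*b*log(-b) + 5*b*atan(7*b/3) - 8*b*log(2) - 4*b - 15*log(49*b^2 + 9)/14


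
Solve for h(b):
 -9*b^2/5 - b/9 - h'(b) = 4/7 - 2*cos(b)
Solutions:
 h(b) = C1 - 3*b^3/5 - b^2/18 - 4*b/7 + 2*sin(b)


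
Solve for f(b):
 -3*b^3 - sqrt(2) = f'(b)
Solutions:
 f(b) = C1 - 3*b^4/4 - sqrt(2)*b


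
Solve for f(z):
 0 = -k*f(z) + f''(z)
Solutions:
 f(z) = C1*exp(-sqrt(k)*z) + C2*exp(sqrt(k)*z)


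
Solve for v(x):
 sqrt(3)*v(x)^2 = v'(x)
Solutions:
 v(x) = -1/(C1 + sqrt(3)*x)


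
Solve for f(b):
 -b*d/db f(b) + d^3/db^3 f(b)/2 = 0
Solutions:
 f(b) = C1 + Integral(C2*airyai(2^(1/3)*b) + C3*airybi(2^(1/3)*b), b)


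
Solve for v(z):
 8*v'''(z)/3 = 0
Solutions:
 v(z) = C1 + C2*z + C3*z^2


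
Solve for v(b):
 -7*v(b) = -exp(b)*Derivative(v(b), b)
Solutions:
 v(b) = C1*exp(-7*exp(-b))


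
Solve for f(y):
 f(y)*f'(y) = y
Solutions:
 f(y) = -sqrt(C1 + y^2)
 f(y) = sqrt(C1 + y^2)


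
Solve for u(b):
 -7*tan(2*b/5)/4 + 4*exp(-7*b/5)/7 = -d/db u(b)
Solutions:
 u(b) = C1 + 35*log(tan(2*b/5)^2 + 1)/16 + 20*exp(-7*b/5)/49


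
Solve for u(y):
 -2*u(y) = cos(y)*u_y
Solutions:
 u(y) = C1*(sin(y) - 1)/(sin(y) + 1)


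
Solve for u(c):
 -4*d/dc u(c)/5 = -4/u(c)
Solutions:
 u(c) = -sqrt(C1 + 10*c)
 u(c) = sqrt(C1 + 10*c)


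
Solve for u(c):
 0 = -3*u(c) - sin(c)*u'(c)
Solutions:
 u(c) = C1*(cos(c) + 1)^(3/2)/(cos(c) - 1)^(3/2)


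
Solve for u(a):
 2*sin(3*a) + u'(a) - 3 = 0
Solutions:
 u(a) = C1 + 3*a + 2*cos(3*a)/3


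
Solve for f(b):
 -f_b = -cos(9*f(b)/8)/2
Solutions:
 -b/2 - 4*log(sin(9*f(b)/8) - 1)/9 + 4*log(sin(9*f(b)/8) + 1)/9 = C1


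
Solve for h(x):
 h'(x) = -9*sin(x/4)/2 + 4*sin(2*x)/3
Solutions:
 h(x) = C1 + 18*cos(x/4) - 2*cos(2*x)/3


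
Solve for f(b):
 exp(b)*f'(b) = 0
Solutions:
 f(b) = C1


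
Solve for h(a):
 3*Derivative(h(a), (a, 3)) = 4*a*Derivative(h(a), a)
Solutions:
 h(a) = C1 + Integral(C2*airyai(6^(2/3)*a/3) + C3*airybi(6^(2/3)*a/3), a)


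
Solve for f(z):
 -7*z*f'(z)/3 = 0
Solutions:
 f(z) = C1


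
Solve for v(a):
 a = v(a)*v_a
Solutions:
 v(a) = -sqrt(C1 + a^2)
 v(a) = sqrt(C1 + a^2)


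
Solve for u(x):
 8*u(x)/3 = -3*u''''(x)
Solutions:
 u(x) = (C1*sin(2^(1/4)*sqrt(3)*x/3) + C2*cos(2^(1/4)*sqrt(3)*x/3))*exp(-2^(1/4)*sqrt(3)*x/3) + (C3*sin(2^(1/4)*sqrt(3)*x/3) + C4*cos(2^(1/4)*sqrt(3)*x/3))*exp(2^(1/4)*sqrt(3)*x/3)


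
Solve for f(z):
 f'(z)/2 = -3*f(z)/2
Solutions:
 f(z) = C1*exp(-3*z)


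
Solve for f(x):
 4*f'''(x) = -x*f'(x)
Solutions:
 f(x) = C1 + Integral(C2*airyai(-2^(1/3)*x/2) + C3*airybi(-2^(1/3)*x/2), x)


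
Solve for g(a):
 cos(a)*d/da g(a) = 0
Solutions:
 g(a) = C1


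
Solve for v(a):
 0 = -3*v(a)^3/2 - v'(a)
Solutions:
 v(a) = -sqrt(-1/(C1 - 3*a))
 v(a) = sqrt(-1/(C1 - 3*a))


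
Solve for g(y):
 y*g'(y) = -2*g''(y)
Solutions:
 g(y) = C1 + C2*erf(y/2)


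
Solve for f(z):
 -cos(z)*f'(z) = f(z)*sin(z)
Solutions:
 f(z) = C1*cos(z)


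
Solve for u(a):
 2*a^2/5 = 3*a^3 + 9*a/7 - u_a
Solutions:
 u(a) = C1 + 3*a^4/4 - 2*a^3/15 + 9*a^2/14


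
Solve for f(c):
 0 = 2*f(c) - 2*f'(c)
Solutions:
 f(c) = C1*exp(c)


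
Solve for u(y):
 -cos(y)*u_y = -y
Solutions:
 u(y) = C1 + Integral(y/cos(y), y)


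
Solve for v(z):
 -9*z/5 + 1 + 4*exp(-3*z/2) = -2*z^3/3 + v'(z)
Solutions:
 v(z) = C1 + z^4/6 - 9*z^2/10 + z - 8*exp(-3*z/2)/3


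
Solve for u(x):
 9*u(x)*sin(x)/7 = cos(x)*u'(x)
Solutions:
 u(x) = C1/cos(x)^(9/7)


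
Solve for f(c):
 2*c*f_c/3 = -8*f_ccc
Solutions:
 f(c) = C1 + Integral(C2*airyai(-18^(1/3)*c/6) + C3*airybi(-18^(1/3)*c/6), c)


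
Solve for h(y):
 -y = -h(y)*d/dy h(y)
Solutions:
 h(y) = -sqrt(C1 + y^2)
 h(y) = sqrt(C1 + y^2)


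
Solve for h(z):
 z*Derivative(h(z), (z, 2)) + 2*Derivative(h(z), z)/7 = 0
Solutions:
 h(z) = C1 + C2*z^(5/7)


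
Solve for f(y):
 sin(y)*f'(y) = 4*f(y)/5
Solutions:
 f(y) = C1*(cos(y) - 1)^(2/5)/(cos(y) + 1)^(2/5)


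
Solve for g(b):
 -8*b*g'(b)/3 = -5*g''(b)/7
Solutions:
 g(b) = C1 + C2*erfi(2*sqrt(105)*b/15)


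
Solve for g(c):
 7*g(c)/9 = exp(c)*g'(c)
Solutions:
 g(c) = C1*exp(-7*exp(-c)/9)


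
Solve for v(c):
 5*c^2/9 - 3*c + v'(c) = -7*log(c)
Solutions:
 v(c) = C1 - 5*c^3/27 + 3*c^2/2 - 7*c*log(c) + 7*c


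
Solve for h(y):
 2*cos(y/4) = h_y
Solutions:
 h(y) = C1 + 8*sin(y/4)


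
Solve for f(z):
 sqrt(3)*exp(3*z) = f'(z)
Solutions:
 f(z) = C1 + sqrt(3)*exp(3*z)/3


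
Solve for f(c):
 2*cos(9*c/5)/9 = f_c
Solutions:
 f(c) = C1 + 10*sin(9*c/5)/81


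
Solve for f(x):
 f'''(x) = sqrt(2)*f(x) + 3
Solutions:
 f(x) = C3*exp(2^(1/6)*x) + (C1*sin(2^(1/6)*sqrt(3)*x/2) + C2*cos(2^(1/6)*sqrt(3)*x/2))*exp(-2^(1/6)*x/2) - 3*sqrt(2)/2


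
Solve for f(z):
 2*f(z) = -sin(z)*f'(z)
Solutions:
 f(z) = C1*(cos(z) + 1)/(cos(z) - 1)


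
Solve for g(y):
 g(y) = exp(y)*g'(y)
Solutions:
 g(y) = C1*exp(-exp(-y))


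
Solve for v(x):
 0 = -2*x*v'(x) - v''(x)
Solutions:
 v(x) = C1 + C2*erf(x)


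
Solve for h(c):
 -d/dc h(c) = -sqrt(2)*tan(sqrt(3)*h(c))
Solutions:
 h(c) = sqrt(3)*(pi - asin(C1*exp(sqrt(6)*c)))/3
 h(c) = sqrt(3)*asin(C1*exp(sqrt(6)*c))/3


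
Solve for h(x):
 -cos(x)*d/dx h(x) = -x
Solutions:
 h(x) = C1 + Integral(x/cos(x), x)


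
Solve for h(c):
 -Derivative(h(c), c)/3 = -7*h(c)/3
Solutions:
 h(c) = C1*exp(7*c)


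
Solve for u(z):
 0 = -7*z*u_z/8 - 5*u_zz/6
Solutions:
 u(z) = C1 + C2*erf(sqrt(210)*z/20)


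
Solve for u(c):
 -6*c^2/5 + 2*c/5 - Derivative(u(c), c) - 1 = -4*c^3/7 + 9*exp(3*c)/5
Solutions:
 u(c) = C1 + c^4/7 - 2*c^3/5 + c^2/5 - c - 3*exp(3*c)/5


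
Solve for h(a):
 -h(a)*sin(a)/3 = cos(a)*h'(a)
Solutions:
 h(a) = C1*cos(a)^(1/3)


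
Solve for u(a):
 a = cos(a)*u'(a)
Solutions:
 u(a) = C1 + Integral(a/cos(a), a)


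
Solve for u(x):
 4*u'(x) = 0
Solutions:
 u(x) = C1


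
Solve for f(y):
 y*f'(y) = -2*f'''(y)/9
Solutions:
 f(y) = C1 + Integral(C2*airyai(-6^(2/3)*y/2) + C3*airybi(-6^(2/3)*y/2), y)


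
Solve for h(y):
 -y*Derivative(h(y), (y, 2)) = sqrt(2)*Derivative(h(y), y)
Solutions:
 h(y) = C1 + C2*y^(1 - sqrt(2))


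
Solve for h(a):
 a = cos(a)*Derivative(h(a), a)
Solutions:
 h(a) = C1 + Integral(a/cos(a), a)


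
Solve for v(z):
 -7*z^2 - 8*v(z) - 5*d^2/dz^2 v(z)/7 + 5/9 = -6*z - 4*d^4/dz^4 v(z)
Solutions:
 v(z) = C1*exp(-sqrt(14)*z*sqrt(5 + sqrt(6297))/28) + C2*exp(sqrt(14)*z*sqrt(5 + sqrt(6297))/28) + C3*sin(sqrt(14)*z*sqrt(-5 + sqrt(6297))/28) + C4*cos(sqrt(14)*z*sqrt(-5 + sqrt(6297))/28) - 7*z^2/8 + 3*z/4 + 65/288


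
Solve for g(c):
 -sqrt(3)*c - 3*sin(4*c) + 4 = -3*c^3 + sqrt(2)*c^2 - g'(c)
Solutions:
 g(c) = C1 - 3*c^4/4 + sqrt(2)*c^3/3 + sqrt(3)*c^2/2 - 4*c - 3*cos(4*c)/4


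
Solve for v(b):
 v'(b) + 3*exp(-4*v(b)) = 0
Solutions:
 v(b) = log(-I*(C1 - 12*b)^(1/4))
 v(b) = log(I*(C1 - 12*b)^(1/4))
 v(b) = log(-(C1 - 12*b)^(1/4))
 v(b) = log(C1 - 12*b)/4


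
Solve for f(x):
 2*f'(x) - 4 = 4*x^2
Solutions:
 f(x) = C1 + 2*x^3/3 + 2*x


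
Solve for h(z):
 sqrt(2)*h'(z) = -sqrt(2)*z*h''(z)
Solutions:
 h(z) = C1 + C2*log(z)


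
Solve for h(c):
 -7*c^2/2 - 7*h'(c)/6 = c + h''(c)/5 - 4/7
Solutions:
 h(c) = C1 + C2*exp(-35*c/6) - c^3 + 3*c^2/35 + 564*c/1225


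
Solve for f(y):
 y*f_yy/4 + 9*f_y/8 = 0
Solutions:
 f(y) = C1 + C2/y^(7/2)


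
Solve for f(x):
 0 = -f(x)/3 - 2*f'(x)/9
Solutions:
 f(x) = C1*exp(-3*x/2)


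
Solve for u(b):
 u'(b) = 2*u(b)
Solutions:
 u(b) = C1*exp(2*b)


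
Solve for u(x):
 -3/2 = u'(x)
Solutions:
 u(x) = C1 - 3*x/2


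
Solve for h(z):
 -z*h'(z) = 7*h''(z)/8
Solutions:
 h(z) = C1 + C2*erf(2*sqrt(7)*z/7)


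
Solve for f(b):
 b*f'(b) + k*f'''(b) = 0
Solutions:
 f(b) = C1 + Integral(C2*airyai(b*(-1/k)^(1/3)) + C3*airybi(b*(-1/k)^(1/3)), b)


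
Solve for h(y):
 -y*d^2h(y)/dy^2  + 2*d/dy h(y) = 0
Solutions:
 h(y) = C1 + C2*y^3


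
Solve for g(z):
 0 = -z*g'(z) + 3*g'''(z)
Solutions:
 g(z) = C1 + Integral(C2*airyai(3^(2/3)*z/3) + C3*airybi(3^(2/3)*z/3), z)


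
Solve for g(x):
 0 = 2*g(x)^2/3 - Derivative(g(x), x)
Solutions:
 g(x) = -3/(C1 + 2*x)


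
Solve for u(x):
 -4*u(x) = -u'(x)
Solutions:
 u(x) = C1*exp(4*x)


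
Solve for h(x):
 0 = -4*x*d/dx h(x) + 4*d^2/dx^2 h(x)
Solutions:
 h(x) = C1 + C2*erfi(sqrt(2)*x/2)


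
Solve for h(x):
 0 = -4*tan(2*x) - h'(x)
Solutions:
 h(x) = C1 + 2*log(cos(2*x))


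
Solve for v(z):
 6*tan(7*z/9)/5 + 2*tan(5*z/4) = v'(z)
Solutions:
 v(z) = C1 - 54*log(cos(7*z/9))/35 - 8*log(cos(5*z/4))/5


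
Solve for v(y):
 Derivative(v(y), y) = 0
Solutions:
 v(y) = C1


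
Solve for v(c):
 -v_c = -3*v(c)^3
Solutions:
 v(c) = -sqrt(2)*sqrt(-1/(C1 + 3*c))/2
 v(c) = sqrt(2)*sqrt(-1/(C1 + 3*c))/2


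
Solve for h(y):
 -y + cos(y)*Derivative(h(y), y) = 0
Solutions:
 h(y) = C1 + Integral(y/cos(y), y)


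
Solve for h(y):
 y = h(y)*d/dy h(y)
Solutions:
 h(y) = -sqrt(C1 + y^2)
 h(y) = sqrt(C1 + y^2)


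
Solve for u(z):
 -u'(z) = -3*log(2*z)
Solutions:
 u(z) = C1 + 3*z*log(z) - 3*z + z*log(8)


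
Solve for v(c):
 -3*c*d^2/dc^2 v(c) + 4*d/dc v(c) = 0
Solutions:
 v(c) = C1 + C2*c^(7/3)


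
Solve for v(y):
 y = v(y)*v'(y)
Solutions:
 v(y) = -sqrt(C1 + y^2)
 v(y) = sqrt(C1 + y^2)


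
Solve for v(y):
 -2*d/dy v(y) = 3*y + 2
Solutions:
 v(y) = C1 - 3*y^2/4 - y


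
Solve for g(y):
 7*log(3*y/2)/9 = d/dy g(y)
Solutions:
 g(y) = C1 + 7*y*log(y)/9 - 7*y/9 - 7*y*log(2)/9 + 7*y*log(3)/9


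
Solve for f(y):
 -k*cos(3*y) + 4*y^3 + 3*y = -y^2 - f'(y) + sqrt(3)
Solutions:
 f(y) = C1 + k*sin(3*y)/3 - y^4 - y^3/3 - 3*y^2/2 + sqrt(3)*y


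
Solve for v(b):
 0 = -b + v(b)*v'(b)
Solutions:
 v(b) = -sqrt(C1 + b^2)
 v(b) = sqrt(C1 + b^2)


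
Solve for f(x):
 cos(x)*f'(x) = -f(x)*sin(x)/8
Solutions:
 f(x) = C1*cos(x)^(1/8)


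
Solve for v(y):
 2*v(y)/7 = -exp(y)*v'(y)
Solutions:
 v(y) = C1*exp(2*exp(-y)/7)


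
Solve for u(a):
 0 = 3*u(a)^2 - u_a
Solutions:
 u(a) = -1/(C1 + 3*a)


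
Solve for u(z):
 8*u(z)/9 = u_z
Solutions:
 u(z) = C1*exp(8*z/9)


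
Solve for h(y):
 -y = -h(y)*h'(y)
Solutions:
 h(y) = -sqrt(C1 + y^2)
 h(y) = sqrt(C1 + y^2)


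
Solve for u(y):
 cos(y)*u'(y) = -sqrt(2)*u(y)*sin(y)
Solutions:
 u(y) = C1*cos(y)^(sqrt(2))


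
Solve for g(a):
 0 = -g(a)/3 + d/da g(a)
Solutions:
 g(a) = C1*exp(a/3)


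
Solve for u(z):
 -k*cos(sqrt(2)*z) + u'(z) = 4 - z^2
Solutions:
 u(z) = C1 + sqrt(2)*k*sin(sqrt(2)*z)/2 - z^3/3 + 4*z


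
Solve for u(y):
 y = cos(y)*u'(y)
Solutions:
 u(y) = C1 + Integral(y/cos(y), y)


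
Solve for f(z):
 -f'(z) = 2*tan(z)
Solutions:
 f(z) = C1 + 2*log(cos(z))


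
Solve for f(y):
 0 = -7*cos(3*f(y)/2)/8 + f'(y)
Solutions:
 -7*y/8 - log(sin(3*f(y)/2) - 1)/3 + log(sin(3*f(y)/2) + 1)/3 = C1


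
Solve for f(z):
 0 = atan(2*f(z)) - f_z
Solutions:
 Integral(1/atan(2*_y), (_y, f(z))) = C1 + z


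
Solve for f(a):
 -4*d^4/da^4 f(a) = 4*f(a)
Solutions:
 f(a) = (C1*sin(sqrt(2)*a/2) + C2*cos(sqrt(2)*a/2))*exp(-sqrt(2)*a/2) + (C3*sin(sqrt(2)*a/2) + C4*cos(sqrt(2)*a/2))*exp(sqrt(2)*a/2)


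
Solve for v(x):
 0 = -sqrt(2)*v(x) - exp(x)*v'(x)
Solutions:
 v(x) = C1*exp(sqrt(2)*exp(-x))


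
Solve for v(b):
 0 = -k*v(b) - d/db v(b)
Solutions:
 v(b) = C1*exp(-b*k)


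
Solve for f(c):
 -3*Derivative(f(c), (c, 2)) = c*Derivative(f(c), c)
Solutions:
 f(c) = C1 + C2*erf(sqrt(6)*c/6)


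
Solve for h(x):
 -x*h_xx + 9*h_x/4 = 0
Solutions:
 h(x) = C1 + C2*x^(13/4)


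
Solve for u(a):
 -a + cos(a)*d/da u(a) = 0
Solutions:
 u(a) = C1 + Integral(a/cos(a), a)


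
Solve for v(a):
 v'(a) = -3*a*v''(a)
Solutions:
 v(a) = C1 + C2*a^(2/3)


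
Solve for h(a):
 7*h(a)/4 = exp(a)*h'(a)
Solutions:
 h(a) = C1*exp(-7*exp(-a)/4)


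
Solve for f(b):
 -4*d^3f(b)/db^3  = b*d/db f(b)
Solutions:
 f(b) = C1 + Integral(C2*airyai(-2^(1/3)*b/2) + C3*airybi(-2^(1/3)*b/2), b)


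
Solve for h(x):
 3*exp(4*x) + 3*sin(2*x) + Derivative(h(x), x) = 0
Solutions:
 h(x) = C1 - 3*exp(4*x)/4 + 3*cos(2*x)/2


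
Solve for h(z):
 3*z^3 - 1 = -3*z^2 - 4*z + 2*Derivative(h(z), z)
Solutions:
 h(z) = C1 + 3*z^4/8 + z^3/2 + z^2 - z/2


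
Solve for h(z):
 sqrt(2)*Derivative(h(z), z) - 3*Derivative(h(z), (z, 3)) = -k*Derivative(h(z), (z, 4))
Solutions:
 h(z) = C1 + C2*exp(z*(-(sqrt(((sqrt(2) - 2/k^2)^2 - 4/k^4)/k^2)/2 + sqrt(2)/(2*k) - 1/k^3)^(1/3) + 1/k - 1/(k^2*(sqrt(((sqrt(2) - 2/k^2)^2 - 4/k^4)/k^2)/2 + sqrt(2)/(2*k) - 1/k^3)^(1/3)))) + C3*exp(z*((sqrt(((sqrt(2) - 2/k^2)^2 - 4/k^4)/k^2)/2 + sqrt(2)/(2*k) - 1/k^3)^(1/3)/2 - sqrt(3)*I*(sqrt(((sqrt(2) - 2/k^2)^2 - 4/k^4)/k^2)/2 + sqrt(2)/(2*k) - 1/k^3)^(1/3)/2 + 1/k - 2/(k^2*(-1 + sqrt(3)*I)*(sqrt(((sqrt(2) - 2/k^2)^2 - 4/k^4)/k^2)/2 + sqrt(2)/(2*k) - 1/k^3)^(1/3)))) + C4*exp(z*((sqrt(((sqrt(2) - 2/k^2)^2 - 4/k^4)/k^2)/2 + sqrt(2)/(2*k) - 1/k^3)^(1/3)/2 + sqrt(3)*I*(sqrt(((sqrt(2) - 2/k^2)^2 - 4/k^4)/k^2)/2 + sqrt(2)/(2*k) - 1/k^3)^(1/3)/2 + 1/k + 2/(k^2*(1 + sqrt(3)*I)*(sqrt(((sqrt(2) - 2/k^2)^2 - 4/k^4)/k^2)/2 + sqrt(2)/(2*k) - 1/k^3)^(1/3))))


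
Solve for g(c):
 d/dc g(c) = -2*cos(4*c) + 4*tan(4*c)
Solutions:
 g(c) = C1 - log(cos(4*c)) - sin(4*c)/2


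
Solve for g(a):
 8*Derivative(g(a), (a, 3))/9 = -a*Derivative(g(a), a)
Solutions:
 g(a) = C1 + Integral(C2*airyai(-3^(2/3)*a/2) + C3*airybi(-3^(2/3)*a/2), a)


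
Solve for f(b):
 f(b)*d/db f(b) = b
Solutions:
 f(b) = -sqrt(C1 + b^2)
 f(b) = sqrt(C1 + b^2)


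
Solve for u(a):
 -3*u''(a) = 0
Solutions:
 u(a) = C1 + C2*a


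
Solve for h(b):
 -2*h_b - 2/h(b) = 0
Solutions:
 h(b) = -sqrt(C1 - 2*b)
 h(b) = sqrt(C1 - 2*b)


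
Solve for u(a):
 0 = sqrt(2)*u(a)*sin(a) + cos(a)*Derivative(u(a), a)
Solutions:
 u(a) = C1*cos(a)^(sqrt(2))


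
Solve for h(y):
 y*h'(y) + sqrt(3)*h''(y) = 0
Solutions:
 h(y) = C1 + C2*erf(sqrt(2)*3^(3/4)*y/6)


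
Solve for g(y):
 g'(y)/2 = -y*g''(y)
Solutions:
 g(y) = C1 + C2*sqrt(y)


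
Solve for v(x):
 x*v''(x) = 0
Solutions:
 v(x) = C1 + C2*x


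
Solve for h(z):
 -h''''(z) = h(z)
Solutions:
 h(z) = (C1*sin(sqrt(2)*z/2) + C2*cos(sqrt(2)*z/2))*exp(-sqrt(2)*z/2) + (C3*sin(sqrt(2)*z/2) + C4*cos(sqrt(2)*z/2))*exp(sqrt(2)*z/2)


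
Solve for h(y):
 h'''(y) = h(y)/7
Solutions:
 h(y) = C3*exp(7^(2/3)*y/7) + (C1*sin(sqrt(3)*7^(2/3)*y/14) + C2*cos(sqrt(3)*7^(2/3)*y/14))*exp(-7^(2/3)*y/14)


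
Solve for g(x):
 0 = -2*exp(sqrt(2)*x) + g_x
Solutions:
 g(x) = C1 + sqrt(2)*exp(sqrt(2)*x)


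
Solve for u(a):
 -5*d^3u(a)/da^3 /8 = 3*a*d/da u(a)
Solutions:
 u(a) = C1 + Integral(C2*airyai(-2*3^(1/3)*5^(2/3)*a/5) + C3*airybi(-2*3^(1/3)*5^(2/3)*a/5), a)


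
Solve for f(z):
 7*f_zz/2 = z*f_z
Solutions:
 f(z) = C1 + C2*erfi(sqrt(7)*z/7)


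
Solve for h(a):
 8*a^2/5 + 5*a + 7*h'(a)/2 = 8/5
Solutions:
 h(a) = C1 - 16*a^3/105 - 5*a^2/7 + 16*a/35


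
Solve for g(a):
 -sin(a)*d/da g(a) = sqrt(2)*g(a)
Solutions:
 g(a) = C1*(cos(a) + 1)^(sqrt(2)/2)/(cos(a) - 1)^(sqrt(2)/2)


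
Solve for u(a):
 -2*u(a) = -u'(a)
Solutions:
 u(a) = C1*exp(2*a)


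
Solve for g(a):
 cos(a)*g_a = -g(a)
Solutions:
 g(a) = C1*sqrt(sin(a) - 1)/sqrt(sin(a) + 1)


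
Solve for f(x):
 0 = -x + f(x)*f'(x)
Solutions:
 f(x) = -sqrt(C1 + x^2)
 f(x) = sqrt(C1 + x^2)


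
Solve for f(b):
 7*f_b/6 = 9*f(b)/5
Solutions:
 f(b) = C1*exp(54*b/35)


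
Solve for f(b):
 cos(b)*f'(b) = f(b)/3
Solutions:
 f(b) = C1*(sin(b) + 1)^(1/6)/(sin(b) - 1)^(1/6)


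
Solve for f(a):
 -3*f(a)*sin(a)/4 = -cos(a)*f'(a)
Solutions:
 f(a) = C1/cos(a)^(3/4)


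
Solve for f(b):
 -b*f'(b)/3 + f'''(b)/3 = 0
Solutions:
 f(b) = C1 + Integral(C2*airyai(b) + C3*airybi(b), b)


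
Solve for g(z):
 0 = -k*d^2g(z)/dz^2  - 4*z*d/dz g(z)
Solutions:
 g(z) = C1 + C2*sqrt(k)*erf(sqrt(2)*z*sqrt(1/k))


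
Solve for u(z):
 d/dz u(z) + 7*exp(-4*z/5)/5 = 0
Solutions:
 u(z) = C1 + 7*exp(-4*z/5)/4


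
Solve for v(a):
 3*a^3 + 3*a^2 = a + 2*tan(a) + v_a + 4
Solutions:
 v(a) = C1 + 3*a^4/4 + a^3 - a^2/2 - 4*a + 2*log(cos(a))


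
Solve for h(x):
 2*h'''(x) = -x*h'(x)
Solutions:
 h(x) = C1 + Integral(C2*airyai(-2^(2/3)*x/2) + C3*airybi(-2^(2/3)*x/2), x)


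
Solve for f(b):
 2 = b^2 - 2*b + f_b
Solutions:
 f(b) = C1 - b^3/3 + b^2 + 2*b


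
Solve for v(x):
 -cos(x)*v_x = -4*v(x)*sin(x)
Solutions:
 v(x) = C1/cos(x)^4


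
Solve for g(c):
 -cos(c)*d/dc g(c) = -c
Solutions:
 g(c) = C1 + Integral(c/cos(c), c)


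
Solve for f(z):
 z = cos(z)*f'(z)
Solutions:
 f(z) = C1 + Integral(z/cos(z), z)


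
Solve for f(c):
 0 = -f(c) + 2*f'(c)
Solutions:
 f(c) = C1*exp(c/2)


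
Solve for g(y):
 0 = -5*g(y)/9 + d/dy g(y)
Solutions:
 g(y) = C1*exp(5*y/9)


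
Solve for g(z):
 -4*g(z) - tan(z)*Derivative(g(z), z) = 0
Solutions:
 g(z) = C1/sin(z)^4


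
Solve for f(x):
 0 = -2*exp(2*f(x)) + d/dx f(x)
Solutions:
 f(x) = log(-sqrt(-1/(C1 + 2*x))) - log(2)/2
 f(x) = log(-1/(C1 + 2*x))/2 - log(2)/2


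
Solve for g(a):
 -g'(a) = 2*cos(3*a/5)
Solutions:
 g(a) = C1 - 10*sin(3*a/5)/3


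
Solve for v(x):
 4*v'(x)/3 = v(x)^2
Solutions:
 v(x) = -4/(C1 + 3*x)


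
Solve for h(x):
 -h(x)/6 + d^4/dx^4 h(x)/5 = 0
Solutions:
 h(x) = C1*exp(-5^(1/4)*6^(3/4)*x/6) + C2*exp(5^(1/4)*6^(3/4)*x/6) + C3*sin(5^(1/4)*6^(3/4)*x/6) + C4*cos(5^(1/4)*6^(3/4)*x/6)


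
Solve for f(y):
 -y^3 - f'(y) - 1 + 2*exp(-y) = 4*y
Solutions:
 f(y) = C1 - y^4/4 - 2*y^2 - y - 2*exp(-y)


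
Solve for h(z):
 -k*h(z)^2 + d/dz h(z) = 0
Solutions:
 h(z) = -1/(C1 + k*z)


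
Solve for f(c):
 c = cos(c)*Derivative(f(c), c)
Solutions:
 f(c) = C1 + Integral(c/cos(c), c)


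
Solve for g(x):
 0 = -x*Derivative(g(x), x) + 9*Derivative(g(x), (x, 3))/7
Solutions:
 g(x) = C1 + Integral(C2*airyai(21^(1/3)*x/3) + C3*airybi(21^(1/3)*x/3), x)


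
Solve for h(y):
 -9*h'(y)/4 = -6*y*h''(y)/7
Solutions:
 h(y) = C1 + C2*y^(29/8)


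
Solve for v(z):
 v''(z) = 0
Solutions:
 v(z) = C1 + C2*z


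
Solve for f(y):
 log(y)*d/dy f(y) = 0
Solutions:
 f(y) = C1


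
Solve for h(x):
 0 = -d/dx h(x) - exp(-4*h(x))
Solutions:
 h(x) = log(-I*(C1 - 4*x)^(1/4))
 h(x) = log(I*(C1 - 4*x)^(1/4))
 h(x) = log(-(C1 - 4*x)^(1/4))
 h(x) = log(C1 - 4*x)/4


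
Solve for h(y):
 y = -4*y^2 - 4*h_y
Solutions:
 h(y) = C1 - y^3/3 - y^2/8


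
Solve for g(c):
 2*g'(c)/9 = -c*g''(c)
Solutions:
 g(c) = C1 + C2*c^(7/9)


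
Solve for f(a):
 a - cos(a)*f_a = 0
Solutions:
 f(a) = C1 + Integral(a/cos(a), a)


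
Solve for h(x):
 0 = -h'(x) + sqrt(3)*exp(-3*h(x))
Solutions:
 h(x) = log(C1 + 3*sqrt(3)*x)/3
 h(x) = log((-3^(1/3) - 3^(5/6)*I)*(C1 + sqrt(3)*x)^(1/3)/2)
 h(x) = log((-3^(1/3) + 3^(5/6)*I)*(C1 + sqrt(3)*x)^(1/3)/2)


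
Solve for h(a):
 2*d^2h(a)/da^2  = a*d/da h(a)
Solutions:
 h(a) = C1 + C2*erfi(a/2)


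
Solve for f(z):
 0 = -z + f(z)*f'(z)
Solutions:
 f(z) = -sqrt(C1 + z^2)
 f(z) = sqrt(C1 + z^2)


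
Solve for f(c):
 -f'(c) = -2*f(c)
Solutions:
 f(c) = C1*exp(2*c)


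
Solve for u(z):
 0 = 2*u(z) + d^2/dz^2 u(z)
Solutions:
 u(z) = C1*sin(sqrt(2)*z) + C2*cos(sqrt(2)*z)


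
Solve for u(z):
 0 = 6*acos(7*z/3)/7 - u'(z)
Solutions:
 u(z) = C1 + 6*z*acos(7*z/3)/7 - 6*sqrt(9 - 49*z^2)/49


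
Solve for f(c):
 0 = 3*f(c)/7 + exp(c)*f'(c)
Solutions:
 f(c) = C1*exp(3*exp(-c)/7)


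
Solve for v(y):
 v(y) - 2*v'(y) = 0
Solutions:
 v(y) = C1*exp(y/2)


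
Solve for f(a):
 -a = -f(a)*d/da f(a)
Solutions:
 f(a) = -sqrt(C1 + a^2)
 f(a) = sqrt(C1 + a^2)


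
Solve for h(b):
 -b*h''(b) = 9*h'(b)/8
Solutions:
 h(b) = C1 + C2/b^(1/8)


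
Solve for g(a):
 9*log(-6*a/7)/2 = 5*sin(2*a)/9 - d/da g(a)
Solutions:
 g(a) = C1 - 9*a*log(-a)/2 - 5*a*log(6) + a*log(42)/2 + 9*a/2 + 4*a*log(7) - 5*cos(2*a)/18


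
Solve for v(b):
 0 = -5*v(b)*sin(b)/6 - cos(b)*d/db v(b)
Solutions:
 v(b) = C1*cos(b)^(5/6)


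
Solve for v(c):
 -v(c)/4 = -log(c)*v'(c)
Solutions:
 v(c) = C1*exp(li(c)/4)


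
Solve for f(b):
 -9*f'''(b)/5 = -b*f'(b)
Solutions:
 f(b) = C1 + Integral(C2*airyai(15^(1/3)*b/3) + C3*airybi(15^(1/3)*b/3), b)


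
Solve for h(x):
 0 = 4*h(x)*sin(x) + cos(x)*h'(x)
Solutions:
 h(x) = C1*cos(x)^4


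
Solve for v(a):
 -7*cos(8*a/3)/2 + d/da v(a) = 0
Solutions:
 v(a) = C1 + 21*sin(8*a/3)/16


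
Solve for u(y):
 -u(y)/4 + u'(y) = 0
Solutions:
 u(y) = C1*exp(y/4)


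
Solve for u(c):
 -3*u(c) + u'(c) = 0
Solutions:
 u(c) = C1*exp(3*c)


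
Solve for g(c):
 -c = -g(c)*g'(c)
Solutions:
 g(c) = -sqrt(C1 + c^2)
 g(c) = sqrt(C1 + c^2)


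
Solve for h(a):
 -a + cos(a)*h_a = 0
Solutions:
 h(a) = C1 + Integral(a/cos(a), a)


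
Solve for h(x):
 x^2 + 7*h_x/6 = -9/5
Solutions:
 h(x) = C1 - 2*x^3/7 - 54*x/35


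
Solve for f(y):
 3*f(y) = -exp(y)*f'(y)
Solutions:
 f(y) = C1*exp(3*exp(-y))


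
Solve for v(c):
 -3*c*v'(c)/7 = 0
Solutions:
 v(c) = C1


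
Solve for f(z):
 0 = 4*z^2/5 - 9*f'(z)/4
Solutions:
 f(z) = C1 + 16*z^3/135


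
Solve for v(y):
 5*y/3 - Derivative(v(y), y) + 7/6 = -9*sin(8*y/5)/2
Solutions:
 v(y) = C1 + 5*y^2/6 + 7*y/6 - 45*cos(8*y/5)/16


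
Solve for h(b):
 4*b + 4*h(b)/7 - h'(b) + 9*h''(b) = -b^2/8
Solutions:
 h(b) = -7*b^2/32 - 497*b/64 + (C1*sin(sqrt(959)*b/126) + C2*cos(sqrt(959)*b/126))*exp(b/18) - 1715/256


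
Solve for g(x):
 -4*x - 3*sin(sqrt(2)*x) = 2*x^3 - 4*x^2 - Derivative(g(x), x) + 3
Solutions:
 g(x) = C1 + x^4/2 - 4*x^3/3 + 2*x^2 + 3*x - 3*sqrt(2)*cos(sqrt(2)*x)/2


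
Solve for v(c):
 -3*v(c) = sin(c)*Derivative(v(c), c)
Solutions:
 v(c) = C1*(cos(c) + 1)^(3/2)/(cos(c) - 1)^(3/2)


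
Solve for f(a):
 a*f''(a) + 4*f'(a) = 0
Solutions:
 f(a) = C1 + C2/a^3


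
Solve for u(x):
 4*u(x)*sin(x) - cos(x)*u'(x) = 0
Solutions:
 u(x) = C1/cos(x)^4


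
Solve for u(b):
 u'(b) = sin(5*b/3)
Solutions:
 u(b) = C1 - 3*cos(5*b/3)/5


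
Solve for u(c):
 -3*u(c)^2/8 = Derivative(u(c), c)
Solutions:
 u(c) = 8/(C1 + 3*c)


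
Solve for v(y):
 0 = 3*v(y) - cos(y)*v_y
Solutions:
 v(y) = C1*(sin(y) + 1)^(3/2)/(sin(y) - 1)^(3/2)


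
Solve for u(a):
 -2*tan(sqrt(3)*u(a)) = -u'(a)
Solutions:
 u(a) = sqrt(3)*(pi - asin(C1*exp(2*sqrt(3)*a)))/3
 u(a) = sqrt(3)*asin(C1*exp(2*sqrt(3)*a))/3


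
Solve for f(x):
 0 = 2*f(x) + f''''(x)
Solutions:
 f(x) = (C1*sin(2^(3/4)*x/2) + C2*cos(2^(3/4)*x/2))*exp(-2^(3/4)*x/2) + (C3*sin(2^(3/4)*x/2) + C4*cos(2^(3/4)*x/2))*exp(2^(3/4)*x/2)


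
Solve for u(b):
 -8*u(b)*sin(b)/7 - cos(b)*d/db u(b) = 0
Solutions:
 u(b) = C1*cos(b)^(8/7)


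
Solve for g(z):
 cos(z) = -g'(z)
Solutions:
 g(z) = C1 - sin(z)


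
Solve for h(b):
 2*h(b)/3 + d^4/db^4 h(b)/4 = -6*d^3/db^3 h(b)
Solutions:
 h(b) = C1*exp(b*(-6 + sqrt(2^(2/3)/(9*(sqrt(26242)/27 + 6)^(1/3)) + 2^(1/3)*(sqrt(26242)/27 + 6)^(1/3) + 36)))*sin(b*sqrt(-288 + 16/(9*(16*sqrt(26242)/27 + 96)^(1/3)) + 2*(16*sqrt(26242)/27 + 96)^(1/3) + 3456/sqrt(16/(9*(16*sqrt(26242)/27 + 96)^(1/3)) + 2*(16*sqrt(26242)/27 + 96)^(1/3) + 144))/2) + C2*exp(b*(-6 + sqrt(2^(2/3)/(9*(sqrt(26242)/27 + 6)^(1/3)) + 2^(1/3)*(sqrt(26242)/27 + 6)^(1/3) + 36)))*cos(b*sqrt(-288 + 16/(9*(16*sqrt(26242)/27 + 96)^(1/3)) + 2*(16*sqrt(26242)/27 + 96)^(1/3) + 3456/sqrt(16/(9*(16*sqrt(26242)/27 + 96)^(1/3)) + 2*(16*sqrt(26242)/27 + 96)^(1/3) + 144))/2) + C3*exp(-b*(6 + sqrt(2^(2/3)/(9*(sqrt(26242)/27 + 6)^(1/3)) + 2^(1/3)*(sqrt(26242)/27 + 6)^(1/3) + 36) + sqrt(-2^(1/3)*(sqrt(26242)/27 + 6)^(1/3) - 2^(2/3)/(9*(sqrt(26242)/27 + 6)^(1/3)) + 432/sqrt(2^(2/3)/(9*(sqrt(26242)/27 + 6)^(1/3)) + 2^(1/3)*(sqrt(26242)/27 + 6)^(1/3) + 36) + 72))) + C4*exp(b*(-sqrt(2^(2/3)/(9*(sqrt(26242)/27 + 6)^(1/3)) + 2^(1/3)*(sqrt(26242)/27 + 6)^(1/3) + 36) - 6 + sqrt(-2^(1/3)*(sqrt(26242)/27 + 6)^(1/3) - 2^(2/3)/(9*(sqrt(26242)/27 + 6)^(1/3)) + 432/sqrt(2^(2/3)/(9*(sqrt(26242)/27 + 6)^(1/3)) + 2^(1/3)*(sqrt(26242)/27 + 6)^(1/3) + 36) + 72)))


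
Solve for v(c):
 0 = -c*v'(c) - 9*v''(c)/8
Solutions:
 v(c) = C1 + C2*erf(2*c/3)


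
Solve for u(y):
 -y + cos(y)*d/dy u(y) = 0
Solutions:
 u(y) = C1 + Integral(y/cos(y), y)


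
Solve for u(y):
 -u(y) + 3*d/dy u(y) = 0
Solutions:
 u(y) = C1*exp(y/3)


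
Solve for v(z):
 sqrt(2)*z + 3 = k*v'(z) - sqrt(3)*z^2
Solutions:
 v(z) = C1 + sqrt(3)*z^3/(3*k) + sqrt(2)*z^2/(2*k) + 3*z/k


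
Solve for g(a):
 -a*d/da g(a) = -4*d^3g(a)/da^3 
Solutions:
 g(a) = C1 + Integral(C2*airyai(2^(1/3)*a/2) + C3*airybi(2^(1/3)*a/2), a)


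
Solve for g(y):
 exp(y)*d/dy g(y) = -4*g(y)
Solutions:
 g(y) = C1*exp(4*exp(-y))


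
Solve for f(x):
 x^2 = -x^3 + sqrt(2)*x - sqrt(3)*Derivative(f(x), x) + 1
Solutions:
 f(x) = C1 - sqrt(3)*x^4/12 - sqrt(3)*x^3/9 + sqrt(6)*x^2/6 + sqrt(3)*x/3


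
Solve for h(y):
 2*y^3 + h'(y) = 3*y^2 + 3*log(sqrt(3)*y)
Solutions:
 h(y) = C1 - y^4/2 + y^3 + 3*y*log(y) - 3*y + 3*y*log(3)/2


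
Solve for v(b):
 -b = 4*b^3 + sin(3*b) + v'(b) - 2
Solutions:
 v(b) = C1 - b^4 - b^2/2 + 2*b + cos(3*b)/3


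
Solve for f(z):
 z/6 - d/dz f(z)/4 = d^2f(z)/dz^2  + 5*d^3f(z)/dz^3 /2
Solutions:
 f(z) = C1 + z^2/3 - 8*z/3 + (C2*sin(sqrt(6)*z/10) + C3*cos(sqrt(6)*z/10))*exp(-z/5)


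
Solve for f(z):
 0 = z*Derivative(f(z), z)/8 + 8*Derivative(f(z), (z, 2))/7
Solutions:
 f(z) = C1 + C2*erf(sqrt(14)*z/16)


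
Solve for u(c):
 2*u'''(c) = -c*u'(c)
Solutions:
 u(c) = C1 + Integral(C2*airyai(-2^(2/3)*c/2) + C3*airybi(-2^(2/3)*c/2), c)


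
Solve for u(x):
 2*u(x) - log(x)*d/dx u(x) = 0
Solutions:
 u(x) = C1*exp(2*li(x))


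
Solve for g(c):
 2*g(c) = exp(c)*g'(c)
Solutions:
 g(c) = C1*exp(-2*exp(-c))


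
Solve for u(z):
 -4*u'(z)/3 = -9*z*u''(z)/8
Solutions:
 u(z) = C1 + C2*z^(59/27)


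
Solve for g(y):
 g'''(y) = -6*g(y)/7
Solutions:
 g(y) = C3*exp(-6^(1/3)*7^(2/3)*y/7) + (C1*sin(2^(1/3)*3^(5/6)*7^(2/3)*y/14) + C2*cos(2^(1/3)*3^(5/6)*7^(2/3)*y/14))*exp(6^(1/3)*7^(2/3)*y/14)


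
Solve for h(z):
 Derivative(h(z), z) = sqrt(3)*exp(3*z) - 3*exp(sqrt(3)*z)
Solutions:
 h(z) = C1 + sqrt(3)*exp(3*z)/3 - sqrt(3)*exp(sqrt(3)*z)


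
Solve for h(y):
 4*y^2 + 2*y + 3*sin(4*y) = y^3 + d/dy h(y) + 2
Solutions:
 h(y) = C1 - y^4/4 + 4*y^3/3 + y^2 - 2*y - 3*cos(4*y)/4


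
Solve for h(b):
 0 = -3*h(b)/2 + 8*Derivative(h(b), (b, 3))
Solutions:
 h(b) = C3*exp(2^(2/3)*3^(1/3)*b/4) + (C1*sin(2^(2/3)*3^(5/6)*b/8) + C2*cos(2^(2/3)*3^(5/6)*b/8))*exp(-2^(2/3)*3^(1/3)*b/8)


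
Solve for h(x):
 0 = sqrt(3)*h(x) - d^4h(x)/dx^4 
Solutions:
 h(x) = C1*exp(-3^(1/8)*x) + C2*exp(3^(1/8)*x) + C3*sin(3^(1/8)*x) + C4*cos(3^(1/8)*x)


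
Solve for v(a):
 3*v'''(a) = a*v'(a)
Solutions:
 v(a) = C1 + Integral(C2*airyai(3^(2/3)*a/3) + C3*airybi(3^(2/3)*a/3), a)


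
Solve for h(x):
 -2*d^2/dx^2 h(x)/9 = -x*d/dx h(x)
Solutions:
 h(x) = C1 + C2*erfi(3*x/2)


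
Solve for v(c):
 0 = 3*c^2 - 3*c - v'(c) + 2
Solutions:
 v(c) = C1 + c^3 - 3*c^2/2 + 2*c


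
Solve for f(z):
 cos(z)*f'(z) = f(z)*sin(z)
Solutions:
 f(z) = C1/cos(z)


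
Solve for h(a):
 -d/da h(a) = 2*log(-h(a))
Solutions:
 -li(-h(a)) = C1 - 2*a


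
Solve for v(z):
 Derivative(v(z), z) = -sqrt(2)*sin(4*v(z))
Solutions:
 v(z) = -acos((-C1 - exp(8*sqrt(2)*z))/(C1 - exp(8*sqrt(2)*z)))/4 + pi/2
 v(z) = acos((-C1 - exp(8*sqrt(2)*z))/(C1 - exp(8*sqrt(2)*z)))/4


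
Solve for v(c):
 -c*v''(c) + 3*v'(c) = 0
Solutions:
 v(c) = C1 + C2*c^4
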